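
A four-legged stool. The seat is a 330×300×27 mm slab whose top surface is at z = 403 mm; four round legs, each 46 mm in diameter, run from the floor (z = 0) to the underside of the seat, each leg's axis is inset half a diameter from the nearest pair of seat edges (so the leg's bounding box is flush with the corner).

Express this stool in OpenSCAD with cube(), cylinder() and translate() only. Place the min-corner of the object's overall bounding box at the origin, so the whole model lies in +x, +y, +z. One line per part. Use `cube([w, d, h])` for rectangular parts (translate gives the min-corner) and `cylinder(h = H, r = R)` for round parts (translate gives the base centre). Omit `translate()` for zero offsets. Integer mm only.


translate([0, 0, 376]) cube([330, 300, 27]);
translate([23, 23, 0]) cylinder(h = 376, r = 23);
translate([307, 23, 0]) cylinder(h = 376, r = 23);
translate([23, 277, 0]) cylinder(h = 376, r = 23);
translate([307, 277, 0]) cylinder(h = 376, r = 23);


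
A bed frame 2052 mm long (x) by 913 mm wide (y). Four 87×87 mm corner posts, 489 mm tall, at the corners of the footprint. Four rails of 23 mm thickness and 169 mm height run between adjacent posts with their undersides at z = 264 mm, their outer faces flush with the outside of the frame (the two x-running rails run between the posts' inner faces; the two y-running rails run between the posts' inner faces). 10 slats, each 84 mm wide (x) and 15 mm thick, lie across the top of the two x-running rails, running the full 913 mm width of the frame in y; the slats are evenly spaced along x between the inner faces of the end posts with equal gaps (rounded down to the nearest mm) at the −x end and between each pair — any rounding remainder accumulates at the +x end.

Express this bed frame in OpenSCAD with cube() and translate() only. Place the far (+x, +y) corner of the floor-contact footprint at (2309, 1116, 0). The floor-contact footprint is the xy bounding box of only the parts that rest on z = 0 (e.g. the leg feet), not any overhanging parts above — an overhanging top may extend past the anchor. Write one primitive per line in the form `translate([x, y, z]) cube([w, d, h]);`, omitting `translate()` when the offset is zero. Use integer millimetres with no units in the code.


translate([257, 203, 0]) cube([87, 87, 489]);
translate([257, 1029, 0]) cube([87, 87, 489]);
translate([2222, 203, 0]) cube([87, 87, 489]);
translate([2222, 1029, 0]) cube([87, 87, 489]);
translate([344, 203, 264]) cube([1878, 23, 169]);
translate([344, 1093, 264]) cube([1878, 23, 169]);
translate([257, 290, 264]) cube([23, 739, 169]);
translate([2286, 290, 264]) cube([23, 739, 169]);
translate([438, 203, 433]) cube([84, 913, 15]);
translate([616, 203, 433]) cube([84, 913, 15]);
translate([794, 203, 433]) cube([84, 913, 15]);
translate([972, 203, 433]) cube([84, 913, 15]);
translate([1150, 203, 433]) cube([84, 913, 15]);
translate([1328, 203, 433]) cube([84, 913, 15]);
translate([1506, 203, 433]) cube([84, 913, 15]);
translate([1684, 203, 433]) cube([84, 913, 15]);
translate([1862, 203, 433]) cube([84, 913, 15]);
translate([2040, 203, 433]) cube([84, 913, 15]);


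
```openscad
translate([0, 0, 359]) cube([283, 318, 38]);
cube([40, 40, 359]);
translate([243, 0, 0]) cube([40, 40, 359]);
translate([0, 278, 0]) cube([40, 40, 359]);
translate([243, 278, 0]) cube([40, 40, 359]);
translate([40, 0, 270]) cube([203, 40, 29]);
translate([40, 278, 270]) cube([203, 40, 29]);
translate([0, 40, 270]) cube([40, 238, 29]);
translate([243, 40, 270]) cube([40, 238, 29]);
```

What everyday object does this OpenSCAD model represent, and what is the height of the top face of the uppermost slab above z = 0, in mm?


A stool. The seat height is 397 mm.

A 283×318×38 slab at z = 359 on four corner posts — a stool. The seat top is 359 + 38 = 397 mm.


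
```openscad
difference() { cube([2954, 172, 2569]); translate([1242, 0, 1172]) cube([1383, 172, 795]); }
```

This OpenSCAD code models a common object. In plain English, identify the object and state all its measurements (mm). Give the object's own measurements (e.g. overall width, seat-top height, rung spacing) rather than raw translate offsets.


A wall 2954 mm long (x), 172 mm thick (y), 2569 mm tall, with a rectangular window opening cut through it. The opening is 1383 mm wide and 795 mm tall; its sill is at z = 1172 mm and its near (−x) edge is 1242 mm from the wall's −x end. The opening passes through the full wall thickness.


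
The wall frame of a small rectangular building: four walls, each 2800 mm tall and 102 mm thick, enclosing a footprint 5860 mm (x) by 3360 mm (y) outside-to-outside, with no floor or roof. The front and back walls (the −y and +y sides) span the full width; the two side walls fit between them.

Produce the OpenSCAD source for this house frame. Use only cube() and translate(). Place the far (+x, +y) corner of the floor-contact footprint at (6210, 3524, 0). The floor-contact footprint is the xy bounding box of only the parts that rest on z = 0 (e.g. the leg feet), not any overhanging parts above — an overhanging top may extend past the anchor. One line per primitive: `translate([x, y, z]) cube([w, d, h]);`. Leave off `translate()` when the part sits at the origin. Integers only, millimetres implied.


translate([350, 164, 0]) cube([5860, 102, 2800]);
translate([350, 3422, 0]) cube([5860, 102, 2800]);
translate([350, 266, 0]) cube([102, 3156, 2800]);
translate([6108, 266, 0]) cube([102, 3156, 2800]);


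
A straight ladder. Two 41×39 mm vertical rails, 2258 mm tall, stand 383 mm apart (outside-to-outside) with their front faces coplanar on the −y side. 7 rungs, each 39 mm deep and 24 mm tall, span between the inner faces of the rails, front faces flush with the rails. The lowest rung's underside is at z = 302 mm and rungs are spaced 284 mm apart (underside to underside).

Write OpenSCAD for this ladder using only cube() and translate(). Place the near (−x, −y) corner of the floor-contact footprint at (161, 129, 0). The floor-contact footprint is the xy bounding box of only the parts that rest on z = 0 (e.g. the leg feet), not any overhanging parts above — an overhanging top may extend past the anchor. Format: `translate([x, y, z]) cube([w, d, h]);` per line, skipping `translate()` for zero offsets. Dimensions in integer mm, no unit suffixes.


translate([161, 129, 0]) cube([41, 39, 2258]);
translate([503, 129, 0]) cube([41, 39, 2258]);
translate([202, 129, 302]) cube([301, 39, 24]);
translate([202, 129, 586]) cube([301, 39, 24]);
translate([202, 129, 870]) cube([301, 39, 24]);
translate([202, 129, 1154]) cube([301, 39, 24]);
translate([202, 129, 1438]) cube([301, 39, 24]);
translate([202, 129, 1722]) cube([301, 39, 24]);
translate([202, 129, 2006]) cube([301, 39, 24]);


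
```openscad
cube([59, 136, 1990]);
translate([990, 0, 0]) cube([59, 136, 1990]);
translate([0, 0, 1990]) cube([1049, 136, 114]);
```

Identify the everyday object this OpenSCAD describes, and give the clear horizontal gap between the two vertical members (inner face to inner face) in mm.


A door frame. The clear opening width is 931 mm.

Two 1990 mm tall posts with a header on top — a door frame. The left jamb is 59 mm wide at x = 0; the right jamb starts at x = 990. The clear opening is 990 − 59 = 931 mm.


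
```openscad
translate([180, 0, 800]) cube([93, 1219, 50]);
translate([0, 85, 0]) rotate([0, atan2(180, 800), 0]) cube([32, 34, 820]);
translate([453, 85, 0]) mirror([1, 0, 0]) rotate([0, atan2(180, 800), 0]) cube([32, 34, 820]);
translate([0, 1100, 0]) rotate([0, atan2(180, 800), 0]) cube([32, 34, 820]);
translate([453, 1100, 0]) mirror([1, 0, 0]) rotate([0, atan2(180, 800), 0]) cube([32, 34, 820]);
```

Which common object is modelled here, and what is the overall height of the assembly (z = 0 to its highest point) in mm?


A sawhorse. The overall height is 850 mm.

A beam across two mirrored pairs of raked legs — a sawhorse. The beam's underside is at z = 800 (matching the legs' vertical rise in atan2(180, 800)) and the beam is 50 mm tall, so its top is at 800 + 50 = 850 mm. The raked legs top out at the beam's underside, so that is the highest point.


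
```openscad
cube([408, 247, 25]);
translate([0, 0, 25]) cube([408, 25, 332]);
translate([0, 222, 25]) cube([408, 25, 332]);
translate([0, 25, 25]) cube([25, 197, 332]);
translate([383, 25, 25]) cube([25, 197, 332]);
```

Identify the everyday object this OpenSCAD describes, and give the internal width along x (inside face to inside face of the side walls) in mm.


An open box. The internal width is 358 mm.

A 408×247 base slab with four walls standing on it — an open box. The base is 408 mm wide and the walls are 25 mm thick, so the internal width is 408 − 2 × 25 = 358 mm.


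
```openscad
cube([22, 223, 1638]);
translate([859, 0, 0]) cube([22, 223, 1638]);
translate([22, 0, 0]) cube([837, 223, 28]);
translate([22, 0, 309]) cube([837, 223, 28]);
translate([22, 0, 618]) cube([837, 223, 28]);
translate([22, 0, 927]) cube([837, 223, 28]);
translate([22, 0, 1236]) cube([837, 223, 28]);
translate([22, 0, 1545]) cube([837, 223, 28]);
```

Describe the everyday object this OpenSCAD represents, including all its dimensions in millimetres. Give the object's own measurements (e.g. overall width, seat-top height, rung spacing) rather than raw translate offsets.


An open bookshelf. Two side panels, each 22 mm thick, 223 mm deep and 1638 mm tall, stand 881 mm apart (outside-to-outside). Between them sit 6 shelves, each 28 mm thick and 223 mm deep, spanning the full gap between the sides. The bottom shelf rests on the floor (its underside at z = 0) and the clear gap between one shelf's top and the next shelf's underside is 281 mm.


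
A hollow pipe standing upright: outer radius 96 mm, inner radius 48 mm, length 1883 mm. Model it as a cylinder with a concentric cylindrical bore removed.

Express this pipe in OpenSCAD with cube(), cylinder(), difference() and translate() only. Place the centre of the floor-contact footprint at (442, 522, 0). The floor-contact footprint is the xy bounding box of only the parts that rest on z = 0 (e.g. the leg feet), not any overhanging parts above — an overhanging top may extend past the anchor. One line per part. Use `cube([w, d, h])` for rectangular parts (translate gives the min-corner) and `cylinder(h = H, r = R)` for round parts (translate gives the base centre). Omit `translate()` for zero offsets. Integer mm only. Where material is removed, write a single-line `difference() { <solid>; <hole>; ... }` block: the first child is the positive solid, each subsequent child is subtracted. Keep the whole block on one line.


difference() { translate([442, 522, 0]) cylinder(h = 1883, r = 96); translate([442, 522, 0]) cylinder(h = 1883, r = 48); }


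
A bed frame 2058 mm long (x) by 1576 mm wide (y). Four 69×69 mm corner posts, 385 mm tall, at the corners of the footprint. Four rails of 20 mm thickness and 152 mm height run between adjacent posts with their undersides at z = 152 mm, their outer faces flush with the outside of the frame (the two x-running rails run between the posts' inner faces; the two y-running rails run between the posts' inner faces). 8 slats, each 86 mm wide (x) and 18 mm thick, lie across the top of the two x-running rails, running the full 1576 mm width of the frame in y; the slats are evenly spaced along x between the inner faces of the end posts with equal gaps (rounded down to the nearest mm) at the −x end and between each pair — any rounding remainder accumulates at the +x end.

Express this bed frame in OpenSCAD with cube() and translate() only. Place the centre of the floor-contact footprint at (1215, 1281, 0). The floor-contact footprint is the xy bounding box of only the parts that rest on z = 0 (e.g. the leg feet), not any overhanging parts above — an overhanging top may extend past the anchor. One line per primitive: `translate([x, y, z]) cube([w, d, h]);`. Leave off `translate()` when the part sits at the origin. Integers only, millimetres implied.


translate([186, 493, 0]) cube([69, 69, 385]);
translate([186, 2000, 0]) cube([69, 69, 385]);
translate([2175, 493, 0]) cube([69, 69, 385]);
translate([2175, 2000, 0]) cube([69, 69, 385]);
translate([255, 493, 152]) cube([1920, 20, 152]);
translate([255, 2049, 152]) cube([1920, 20, 152]);
translate([186, 562, 152]) cube([20, 1438, 152]);
translate([2224, 562, 152]) cube([20, 1438, 152]);
translate([391, 493, 304]) cube([86, 1576, 18]);
translate([613, 493, 304]) cube([86, 1576, 18]);
translate([835, 493, 304]) cube([86, 1576, 18]);
translate([1057, 493, 304]) cube([86, 1576, 18]);
translate([1279, 493, 304]) cube([86, 1576, 18]);
translate([1501, 493, 304]) cube([86, 1576, 18]);
translate([1723, 493, 304]) cube([86, 1576, 18]);
translate([1945, 493, 304]) cube([86, 1576, 18]);


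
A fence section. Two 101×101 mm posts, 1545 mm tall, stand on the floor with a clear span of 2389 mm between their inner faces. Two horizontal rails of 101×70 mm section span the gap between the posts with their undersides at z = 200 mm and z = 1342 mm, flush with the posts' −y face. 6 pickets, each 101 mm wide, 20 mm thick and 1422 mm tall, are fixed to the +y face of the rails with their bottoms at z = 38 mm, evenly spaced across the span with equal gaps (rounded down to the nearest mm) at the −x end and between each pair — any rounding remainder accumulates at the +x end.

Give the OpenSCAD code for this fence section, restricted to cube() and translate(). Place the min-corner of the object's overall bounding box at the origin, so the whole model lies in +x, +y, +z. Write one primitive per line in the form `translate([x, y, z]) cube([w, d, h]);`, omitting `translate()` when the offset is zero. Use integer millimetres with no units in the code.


cube([101, 101, 1545]);
translate([2490, 0, 0]) cube([101, 101, 1545]);
translate([101, 0, 200]) cube([2389, 101, 70]);
translate([101, 0, 1342]) cube([2389, 101, 70]);
translate([355, 101, 38]) cube([101, 20, 1422]);
translate([710, 101, 38]) cube([101, 20, 1422]);
translate([1065, 101, 38]) cube([101, 20, 1422]);
translate([1420, 101, 38]) cube([101, 20, 1422]);
translate([1775, 101, 38]) cube([101, 20, 1422]);
translate([2130, 101, 38]) cube([101, 20, 1422]);


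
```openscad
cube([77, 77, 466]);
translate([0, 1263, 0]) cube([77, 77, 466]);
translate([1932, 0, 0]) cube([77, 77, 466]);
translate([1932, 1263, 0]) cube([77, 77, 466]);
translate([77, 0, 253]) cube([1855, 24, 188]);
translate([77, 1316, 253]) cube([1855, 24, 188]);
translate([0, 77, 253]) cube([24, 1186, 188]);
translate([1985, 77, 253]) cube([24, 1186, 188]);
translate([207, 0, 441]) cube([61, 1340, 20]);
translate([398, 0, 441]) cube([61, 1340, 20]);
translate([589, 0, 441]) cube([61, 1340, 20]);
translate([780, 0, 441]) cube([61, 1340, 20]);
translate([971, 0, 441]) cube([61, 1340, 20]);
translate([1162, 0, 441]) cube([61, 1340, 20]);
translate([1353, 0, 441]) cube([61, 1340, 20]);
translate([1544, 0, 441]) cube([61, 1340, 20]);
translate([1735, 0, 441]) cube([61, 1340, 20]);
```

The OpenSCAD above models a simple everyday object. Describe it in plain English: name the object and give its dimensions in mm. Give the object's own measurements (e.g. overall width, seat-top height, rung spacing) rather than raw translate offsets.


A bed frame 2009 mm long (x) by 1340 mm wide (y). Four 77×77 mm corner posts, 466 mm tall, at the corners of the footprint. Four rails of 24 mm thickness and 188 mm height run between adjacent posts with their undersides at z = 253 mm, their outer faces flush with the outside of the frame (the two x-running rails run between the posts' inner faces; the two y-running rails run between the posts' inner faces). 9 slats, each 61 mm wide (x) and 20 mm thick, lie across the top of the two x-running rails, running the full 1340 mm width of the frame in y; along x they sit between the end posts with a 130 mm gap after the −x posts and between neighbouring slats, leaving 136 mm before the +x posts.


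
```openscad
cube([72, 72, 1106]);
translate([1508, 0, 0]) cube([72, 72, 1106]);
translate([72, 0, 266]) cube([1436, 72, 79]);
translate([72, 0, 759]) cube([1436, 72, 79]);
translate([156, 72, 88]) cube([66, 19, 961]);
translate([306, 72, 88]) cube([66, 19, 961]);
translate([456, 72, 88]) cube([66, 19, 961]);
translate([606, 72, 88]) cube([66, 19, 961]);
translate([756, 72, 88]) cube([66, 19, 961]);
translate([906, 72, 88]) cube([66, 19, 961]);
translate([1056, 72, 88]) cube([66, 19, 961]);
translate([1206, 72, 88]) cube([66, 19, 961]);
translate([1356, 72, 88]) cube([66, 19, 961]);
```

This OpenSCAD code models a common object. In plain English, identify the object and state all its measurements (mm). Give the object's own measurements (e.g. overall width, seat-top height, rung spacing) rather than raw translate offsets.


A fence section. Two 72×72 mm posts, 1106 mm tall, stand on the floor with a clear span of 1436 mm between their inner faces. Two horizontal rails of 72×79 mm section span the gap between the posts with their undersides at z = 266 mm and z = 759 mm, flush with the posts' −y face. 9 pickets, each 66 mm wide, 19 mm thick and 961 mm tall, are fixed to the +y face of the rails with their bottoms at z = 88 mm, spaced across the span with a 84 mm gap after the −x post and between neighbouring pickets, with 86 mm left before the +x post.


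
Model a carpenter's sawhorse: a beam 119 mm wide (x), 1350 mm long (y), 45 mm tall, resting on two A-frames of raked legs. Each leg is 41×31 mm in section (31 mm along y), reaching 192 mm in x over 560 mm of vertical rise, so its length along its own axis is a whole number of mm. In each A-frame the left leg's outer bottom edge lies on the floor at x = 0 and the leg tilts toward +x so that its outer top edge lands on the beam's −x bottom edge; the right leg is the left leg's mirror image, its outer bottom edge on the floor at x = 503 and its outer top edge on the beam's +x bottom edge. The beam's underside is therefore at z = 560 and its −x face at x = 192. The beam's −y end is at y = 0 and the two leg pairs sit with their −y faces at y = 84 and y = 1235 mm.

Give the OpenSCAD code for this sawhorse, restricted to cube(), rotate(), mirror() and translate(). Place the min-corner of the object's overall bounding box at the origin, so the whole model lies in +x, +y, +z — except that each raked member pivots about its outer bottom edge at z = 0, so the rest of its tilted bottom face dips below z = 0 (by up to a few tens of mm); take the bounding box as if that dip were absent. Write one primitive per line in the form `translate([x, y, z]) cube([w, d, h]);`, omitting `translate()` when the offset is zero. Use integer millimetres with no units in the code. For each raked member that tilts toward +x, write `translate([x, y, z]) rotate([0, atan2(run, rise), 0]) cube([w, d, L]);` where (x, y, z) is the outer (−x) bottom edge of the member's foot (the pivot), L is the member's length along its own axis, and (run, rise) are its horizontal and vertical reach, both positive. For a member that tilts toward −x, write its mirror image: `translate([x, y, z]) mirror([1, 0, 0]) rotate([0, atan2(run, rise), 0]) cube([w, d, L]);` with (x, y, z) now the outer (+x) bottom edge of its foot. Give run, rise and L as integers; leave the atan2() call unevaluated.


translate([192, 0, 560]) cube([119, 1350, 45]);
translate([0, 84, 0]) rotate([0, atan2(192, 560), 0]) cube([41, 31, 592]);
translate([503, 84, 0]) mirror([1, 0, 0]) rotate([0, atan2(192, 560), 0]) cube([41, 31, 592]);
translate([0, 1235, 0]) rotate([0, atan2(192, 560), 0]) cube([41, 31, 592]);
translate([503, 1235, 0]) mirror([1, 0, 0]) rotate([0, atan2(192, 560), 0]) cube([41, 31, 592]);


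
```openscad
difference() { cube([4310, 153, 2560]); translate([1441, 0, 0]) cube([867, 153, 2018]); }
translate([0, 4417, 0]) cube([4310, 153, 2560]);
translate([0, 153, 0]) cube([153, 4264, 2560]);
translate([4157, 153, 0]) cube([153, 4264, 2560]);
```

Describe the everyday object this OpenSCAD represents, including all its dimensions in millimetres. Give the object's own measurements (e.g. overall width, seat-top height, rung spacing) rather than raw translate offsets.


A single room: four walls, each 2560 mm tall and 153 mm thick, enclosing an outside footprint 4310×4570 mm (x × y), no floor or roof. The front and back walls (−y and +y sides) run the full x-width; the side walls fit between their inner faces. A door opening 867 mm wide and 2018 mm tall is cut through the front wall from the floor up, its −x edge 1441 mm from the wall's −x end.


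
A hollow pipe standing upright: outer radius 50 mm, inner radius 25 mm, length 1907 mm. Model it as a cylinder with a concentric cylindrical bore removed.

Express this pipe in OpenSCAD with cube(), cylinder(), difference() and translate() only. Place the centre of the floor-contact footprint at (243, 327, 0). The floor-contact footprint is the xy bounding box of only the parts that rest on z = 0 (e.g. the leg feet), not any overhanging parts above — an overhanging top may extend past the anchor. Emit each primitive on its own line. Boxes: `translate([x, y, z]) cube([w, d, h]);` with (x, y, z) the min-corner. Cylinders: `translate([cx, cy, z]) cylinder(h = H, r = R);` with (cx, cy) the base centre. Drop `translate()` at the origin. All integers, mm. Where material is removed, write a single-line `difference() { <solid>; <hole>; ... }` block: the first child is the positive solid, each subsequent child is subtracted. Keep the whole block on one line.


difference() { translate([243, 327, 0]) cylinder(h = 1907, r = 50); translate([243, 327, 0]) cylinder(h = 1907, r = 25); }


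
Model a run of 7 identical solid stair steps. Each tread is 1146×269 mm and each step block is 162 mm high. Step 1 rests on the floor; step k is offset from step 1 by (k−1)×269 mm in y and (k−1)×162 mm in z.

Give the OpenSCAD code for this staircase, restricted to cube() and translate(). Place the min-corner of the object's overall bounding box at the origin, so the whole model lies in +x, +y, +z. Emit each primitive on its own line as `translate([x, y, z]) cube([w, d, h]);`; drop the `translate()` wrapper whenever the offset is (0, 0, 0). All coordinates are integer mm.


cube([1146, 269, 162]);
translate([0, 269, 162]) cube([1146, 269, 162]);
translate([0, 538, 324]) cube([1146, 269, 162]);
translate([0, 807, 486]) cube([1146, 269, 162]);
translate([0, 1076, 648]) cube([1146, 269, 162]);
translate([0, 1345, 810]) cube([1146, 269, 162]);
translate([0, 1614, 972]) cube([1146, 269, 162]);


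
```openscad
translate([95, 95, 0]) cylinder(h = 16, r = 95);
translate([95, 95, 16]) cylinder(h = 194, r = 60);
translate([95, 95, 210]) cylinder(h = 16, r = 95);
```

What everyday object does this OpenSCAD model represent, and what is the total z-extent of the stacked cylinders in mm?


A spool. The overall height is 226 mm.

Three coaxial cylinders, large–small–large — a spool. Two 16 mm flanges and a 194 mm core give 16 + 194 + 16 = 226 mm.


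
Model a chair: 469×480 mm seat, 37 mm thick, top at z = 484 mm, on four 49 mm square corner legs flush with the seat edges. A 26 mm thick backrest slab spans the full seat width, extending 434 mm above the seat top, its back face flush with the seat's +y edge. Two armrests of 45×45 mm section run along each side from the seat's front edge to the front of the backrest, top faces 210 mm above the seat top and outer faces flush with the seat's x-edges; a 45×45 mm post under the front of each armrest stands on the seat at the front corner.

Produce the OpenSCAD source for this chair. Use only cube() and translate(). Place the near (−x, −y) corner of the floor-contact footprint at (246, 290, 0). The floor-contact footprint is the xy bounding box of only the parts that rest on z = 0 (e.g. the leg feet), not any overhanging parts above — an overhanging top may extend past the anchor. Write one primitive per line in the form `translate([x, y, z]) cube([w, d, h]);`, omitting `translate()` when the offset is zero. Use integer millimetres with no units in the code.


translate([246, 290, 447]) cube([469, 480, 37]);
translate([246, 290, 0]) cube([49, 49, 447]);
translate([666, 290, 0]) cube([49, 49, 447]);
translate([246, 721, 0]) cube([49, 49, 447]);
translate([666, 721, 0]) cube([49, 49, 447]);
translate([246, 744, 484]) cube([469, 26, 434]);
translate([246, 290, 649]) cube([45, 454, 45]);
translate([670, 290, 649]) cube([45, 454, 45]);
translate([246, 290, 484]) cube([45, 45, 165]);
translate([670, 290, 484]) cube([45, 45, 165]);


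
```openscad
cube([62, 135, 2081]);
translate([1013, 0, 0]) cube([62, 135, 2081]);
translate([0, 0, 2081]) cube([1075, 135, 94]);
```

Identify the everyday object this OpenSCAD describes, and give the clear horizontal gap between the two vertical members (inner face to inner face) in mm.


A door frame. The clear opening width is 951 mm.

Two 2081 mm tall posts with a header on top — a door frame. The left jamb is 62 mm wide at x = 0; the right jamb starts at x = 1013. The clear opening is 1013 − 62 = 951 mm.


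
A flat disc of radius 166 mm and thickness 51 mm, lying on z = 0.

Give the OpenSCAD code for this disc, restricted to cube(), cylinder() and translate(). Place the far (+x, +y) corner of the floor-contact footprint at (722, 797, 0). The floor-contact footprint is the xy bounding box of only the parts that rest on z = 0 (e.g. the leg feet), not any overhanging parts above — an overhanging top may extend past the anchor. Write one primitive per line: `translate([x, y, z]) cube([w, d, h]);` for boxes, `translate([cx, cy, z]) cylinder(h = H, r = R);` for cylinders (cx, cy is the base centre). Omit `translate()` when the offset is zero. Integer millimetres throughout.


translate([556, 631, 0]) cylinder(h = 51, r = 166);


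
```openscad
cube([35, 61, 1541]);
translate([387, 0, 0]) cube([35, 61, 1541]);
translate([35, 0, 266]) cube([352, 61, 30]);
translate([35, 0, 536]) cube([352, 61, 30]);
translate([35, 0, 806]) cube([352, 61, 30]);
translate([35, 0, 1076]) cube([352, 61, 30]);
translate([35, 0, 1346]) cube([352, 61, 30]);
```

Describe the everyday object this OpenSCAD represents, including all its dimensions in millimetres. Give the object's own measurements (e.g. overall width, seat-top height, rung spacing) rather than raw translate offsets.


A straight ladder. Two 35×61 mm vertical rails, 1541 mm tall, stand 422 mm apart (outside-to-outside) with their front faces coplanar on the −y side. 5 rungs, each 61 mm deep and 30 mm tall, span between the inner faces of the rails, front faces flush with the rails. The lowest rung's underside is at z = 266 mm and rungs are spaced 270 mm apart (underside to underside).


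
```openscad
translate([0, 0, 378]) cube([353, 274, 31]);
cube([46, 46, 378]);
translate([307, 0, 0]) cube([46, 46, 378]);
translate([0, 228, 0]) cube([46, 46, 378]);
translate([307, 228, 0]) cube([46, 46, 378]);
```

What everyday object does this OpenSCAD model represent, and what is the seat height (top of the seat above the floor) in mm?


A stool. The seat height is 409 mm.

A 353×274×31 slab at z = 378 on four corner posts — a stool. The seat top is 378 + 31 = 409 mm.


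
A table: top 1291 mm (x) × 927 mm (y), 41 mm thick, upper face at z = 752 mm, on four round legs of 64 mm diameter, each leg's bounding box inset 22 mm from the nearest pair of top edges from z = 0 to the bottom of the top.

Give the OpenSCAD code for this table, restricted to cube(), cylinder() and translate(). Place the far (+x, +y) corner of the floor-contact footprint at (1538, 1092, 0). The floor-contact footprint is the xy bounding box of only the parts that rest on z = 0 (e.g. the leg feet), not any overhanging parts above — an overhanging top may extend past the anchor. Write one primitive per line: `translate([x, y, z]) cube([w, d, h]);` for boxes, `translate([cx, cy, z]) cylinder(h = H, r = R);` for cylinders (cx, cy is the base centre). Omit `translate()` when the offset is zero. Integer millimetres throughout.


translate([269, 187, 711]) cube([1291, 927, 41]);
translate([323, 241, 0]) cylinder(h = 711, r = 32);
translate([1506, 241, 0]) cylinder(h = 711, r = 32);
translate([323, 1060, 0]) cylinder(h = 711, r = 32);
translate([1506, 1060, 0]) cylinder(h = 711, r = 32);


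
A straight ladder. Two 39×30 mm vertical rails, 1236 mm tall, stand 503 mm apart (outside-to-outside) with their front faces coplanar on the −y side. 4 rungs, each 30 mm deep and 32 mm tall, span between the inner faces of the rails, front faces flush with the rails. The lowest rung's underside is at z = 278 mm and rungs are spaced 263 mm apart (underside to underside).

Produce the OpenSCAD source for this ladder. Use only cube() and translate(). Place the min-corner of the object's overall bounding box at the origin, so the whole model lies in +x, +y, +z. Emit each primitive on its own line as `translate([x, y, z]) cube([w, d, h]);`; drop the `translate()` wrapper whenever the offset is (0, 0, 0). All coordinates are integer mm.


cube([39, 30, 1236]);
translate([464, 0, 0]) cube([39, 30, 1236]);
translate([39, 0, 278]) cube([425, 30, 32]);
translate([39, 0, 541]) cube([425, 30, 32]);
translate([39, 0, 804]) cube([425, 30, 32]);
translate([39, 0, 1067]) cube([425, 30, 32]);


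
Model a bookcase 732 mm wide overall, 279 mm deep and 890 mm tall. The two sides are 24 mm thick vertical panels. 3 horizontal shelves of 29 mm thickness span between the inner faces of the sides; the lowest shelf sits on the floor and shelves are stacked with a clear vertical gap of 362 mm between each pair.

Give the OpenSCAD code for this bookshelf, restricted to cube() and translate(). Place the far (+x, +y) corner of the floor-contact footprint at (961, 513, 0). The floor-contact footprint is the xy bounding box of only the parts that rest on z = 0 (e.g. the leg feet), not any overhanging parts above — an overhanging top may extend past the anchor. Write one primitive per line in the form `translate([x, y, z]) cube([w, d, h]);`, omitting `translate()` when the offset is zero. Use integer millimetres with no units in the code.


translate([229, 234, 0]) cube([24, 279, 890]);
translate([937, 234, 0]) cube([24, 279, 890]);
translate([253, 234, 0]) cube([684, 279, 29]);
translate([253, 234, 391]) cube([684, 279, 29]);
translate([253, 234, 782]) cube([684, 279, 29]);


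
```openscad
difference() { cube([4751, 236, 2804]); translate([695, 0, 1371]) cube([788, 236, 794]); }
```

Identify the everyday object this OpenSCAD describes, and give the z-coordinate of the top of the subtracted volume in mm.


A wall with a window opening. The window head height is 2165 mm.

A wall with a rectangular opening subtracted — a window. Sill at z = 1371, opening 794 mm tall, so the head is at 1371 + 794 = 2165 mm.


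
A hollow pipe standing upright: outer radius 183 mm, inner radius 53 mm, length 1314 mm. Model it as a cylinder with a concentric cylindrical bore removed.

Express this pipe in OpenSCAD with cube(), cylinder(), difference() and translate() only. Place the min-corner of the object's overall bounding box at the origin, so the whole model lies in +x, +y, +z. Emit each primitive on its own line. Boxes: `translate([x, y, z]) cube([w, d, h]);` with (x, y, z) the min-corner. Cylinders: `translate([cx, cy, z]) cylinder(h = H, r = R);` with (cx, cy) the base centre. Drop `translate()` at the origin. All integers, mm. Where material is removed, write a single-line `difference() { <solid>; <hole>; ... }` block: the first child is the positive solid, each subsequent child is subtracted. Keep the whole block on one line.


difference() { translate([183, 183, 0]) cylinder(h = 1314, r = 183); translate([183, 183, 0]) cylinder(h = 1314, r = 53); }


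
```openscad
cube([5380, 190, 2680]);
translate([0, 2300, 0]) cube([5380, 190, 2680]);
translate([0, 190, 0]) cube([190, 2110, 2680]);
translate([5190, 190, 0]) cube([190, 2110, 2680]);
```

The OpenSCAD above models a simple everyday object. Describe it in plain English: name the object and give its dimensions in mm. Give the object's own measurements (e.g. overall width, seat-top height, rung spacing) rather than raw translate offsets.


The wall frame of a small rectangular building: four walls, each 2680 mm tall and 190 mm thick, enclosing a footprint 5380 mm (x) by 2490 mm (y) outside-to-outside, with no floor or roof. The front and back walls (the −y and +y sides) span the full width; the two side walls fit between them.


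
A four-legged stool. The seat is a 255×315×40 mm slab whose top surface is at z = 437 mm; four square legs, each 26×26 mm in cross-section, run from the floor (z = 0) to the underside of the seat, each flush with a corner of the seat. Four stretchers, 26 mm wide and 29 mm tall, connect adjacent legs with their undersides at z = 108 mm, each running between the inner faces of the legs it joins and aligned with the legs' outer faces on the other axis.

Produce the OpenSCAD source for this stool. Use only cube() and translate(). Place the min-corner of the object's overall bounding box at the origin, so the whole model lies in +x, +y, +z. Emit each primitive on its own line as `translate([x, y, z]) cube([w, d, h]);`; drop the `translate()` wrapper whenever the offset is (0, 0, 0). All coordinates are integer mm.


translate([0, 0, 397]) cube([255, 315, 40]);
cube([26, 26, 397]);
translate([229, 0, 0]) cube([26, 26, 397]);
translate([0, 289, 0]) cube([26, 26, 397]);
translate([229, 289, 0]) cube([26, 26, 397]);
translate([26, 0, 108]) cube([203, 26, 29]);
translate([26, 289, 108]) cube([203, 26, 29]);
translate([0, 26, 108]) cube([26, 263, 29]);
translate([229, 26, 108]) cube([26, 263, 29]);


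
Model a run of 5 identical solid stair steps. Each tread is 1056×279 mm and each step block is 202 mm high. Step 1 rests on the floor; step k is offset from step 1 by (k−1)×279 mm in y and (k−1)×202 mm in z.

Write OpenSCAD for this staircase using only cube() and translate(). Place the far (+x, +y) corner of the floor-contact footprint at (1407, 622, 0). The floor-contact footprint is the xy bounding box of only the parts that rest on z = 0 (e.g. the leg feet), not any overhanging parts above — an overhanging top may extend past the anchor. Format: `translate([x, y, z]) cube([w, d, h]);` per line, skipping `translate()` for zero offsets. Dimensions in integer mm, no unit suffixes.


translate([351, 343, 0]) cube([1056, 279, 202]);
translate([351, 622, 202]) cube([1056, 279, 202]);
translate([351, 901, 404]) cube([1056, 279, 202]);
translate([351, 1180, 606]) cube([1056, 279, 202]);
translate([351, 1459, 808]) cube([1056, 279, 202]);


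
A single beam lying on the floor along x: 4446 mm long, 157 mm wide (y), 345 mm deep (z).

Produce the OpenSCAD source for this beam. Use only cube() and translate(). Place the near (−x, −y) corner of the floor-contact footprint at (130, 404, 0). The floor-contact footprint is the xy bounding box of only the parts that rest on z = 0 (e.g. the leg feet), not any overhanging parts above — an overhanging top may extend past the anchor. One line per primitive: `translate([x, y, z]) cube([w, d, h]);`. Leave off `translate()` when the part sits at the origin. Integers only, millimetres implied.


translate([130, 404, 0]) cube([4446, 157, 345]);


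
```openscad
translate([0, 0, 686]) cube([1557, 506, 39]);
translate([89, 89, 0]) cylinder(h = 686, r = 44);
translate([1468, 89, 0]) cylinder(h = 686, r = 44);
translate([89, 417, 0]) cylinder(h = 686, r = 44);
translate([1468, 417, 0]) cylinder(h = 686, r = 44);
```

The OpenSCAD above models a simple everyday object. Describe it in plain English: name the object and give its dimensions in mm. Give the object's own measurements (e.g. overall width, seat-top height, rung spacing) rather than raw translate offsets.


A rectangular dining table. The top is 1557×506×39 mm with its upper surface at z = 725 mm. It stands on four round legs of 88 mm diameter, each leg's bounding box inset 45 mm from the nearest pair of top edges, running from the floor to the underside of the top.


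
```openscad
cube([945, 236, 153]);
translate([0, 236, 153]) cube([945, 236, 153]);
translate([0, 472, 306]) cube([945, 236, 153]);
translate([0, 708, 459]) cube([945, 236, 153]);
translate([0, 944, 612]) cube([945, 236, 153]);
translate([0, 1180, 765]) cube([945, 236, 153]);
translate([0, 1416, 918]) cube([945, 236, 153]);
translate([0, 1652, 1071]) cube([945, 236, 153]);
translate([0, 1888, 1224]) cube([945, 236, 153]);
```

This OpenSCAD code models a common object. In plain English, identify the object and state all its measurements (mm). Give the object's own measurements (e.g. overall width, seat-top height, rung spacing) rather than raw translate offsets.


A straight staircase of 9 solid steps. Each step is 945 mm wide (x), 236 mm deep (y, the going) and 153 mm tall (the rise). The first step rests on the floor; each subsequent step sits one going further in +y and one rise higher in +z, directly behind and above the previous step with no overlap.


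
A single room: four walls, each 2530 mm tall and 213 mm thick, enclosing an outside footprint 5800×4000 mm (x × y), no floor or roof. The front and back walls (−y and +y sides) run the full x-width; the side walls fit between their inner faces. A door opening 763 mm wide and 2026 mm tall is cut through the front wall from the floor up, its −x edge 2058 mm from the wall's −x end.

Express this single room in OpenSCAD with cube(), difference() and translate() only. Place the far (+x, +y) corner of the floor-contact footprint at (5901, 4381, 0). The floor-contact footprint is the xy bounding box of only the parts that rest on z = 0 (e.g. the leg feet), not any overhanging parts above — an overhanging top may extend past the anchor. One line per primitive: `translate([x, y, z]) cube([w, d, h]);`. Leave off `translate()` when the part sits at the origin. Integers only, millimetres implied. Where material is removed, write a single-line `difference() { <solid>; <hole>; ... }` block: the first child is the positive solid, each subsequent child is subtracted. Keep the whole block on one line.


difference() { translate([101, 381, 0]) cube([5800, 213, 2530]); translate([2159, 381, 0]) cube([763, 213, 2026]); }
translate([101, 4168, 0]) cube([5800, 213, 2530]);
translate([101, 594, 0]) cube([213, 3574, 2530]);
translate([5688, 594, 0]) cube([213, 3574, 2530]);


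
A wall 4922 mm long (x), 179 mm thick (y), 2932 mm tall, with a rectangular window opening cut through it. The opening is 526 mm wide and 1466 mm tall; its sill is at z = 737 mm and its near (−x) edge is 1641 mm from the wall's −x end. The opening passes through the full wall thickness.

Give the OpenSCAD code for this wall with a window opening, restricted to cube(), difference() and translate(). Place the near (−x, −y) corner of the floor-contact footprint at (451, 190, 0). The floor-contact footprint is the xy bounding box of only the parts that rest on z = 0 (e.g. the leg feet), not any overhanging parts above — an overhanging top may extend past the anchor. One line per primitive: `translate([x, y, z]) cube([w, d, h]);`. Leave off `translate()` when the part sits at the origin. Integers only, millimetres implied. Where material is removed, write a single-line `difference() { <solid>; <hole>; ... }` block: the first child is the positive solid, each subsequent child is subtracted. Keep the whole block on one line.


difference() { translate([451, 190, 0]) cube([4922, 179, 2932]); translate([2092, 190, 737]) cube([526, 179, 1466]); }


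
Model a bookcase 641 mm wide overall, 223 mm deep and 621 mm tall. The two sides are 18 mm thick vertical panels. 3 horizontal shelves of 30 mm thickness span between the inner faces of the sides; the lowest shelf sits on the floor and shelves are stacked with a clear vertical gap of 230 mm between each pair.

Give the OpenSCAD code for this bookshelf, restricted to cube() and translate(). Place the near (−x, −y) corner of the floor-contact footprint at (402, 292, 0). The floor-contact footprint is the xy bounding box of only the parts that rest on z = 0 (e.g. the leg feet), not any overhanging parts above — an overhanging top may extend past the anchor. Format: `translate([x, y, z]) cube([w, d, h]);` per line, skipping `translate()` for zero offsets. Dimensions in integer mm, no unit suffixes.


translate([402, 292, 0]) cube([18, 223, 621]);
translate([1025, 292, 0]) cube([18, 223, 621]);
translate([420, 292, 0]) cube([605, 223, 30]);
translate([420, 292, 260]) cube([605, 223, 30]);
translate([420, 292, 520]) cube([605, 223, 30]);
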